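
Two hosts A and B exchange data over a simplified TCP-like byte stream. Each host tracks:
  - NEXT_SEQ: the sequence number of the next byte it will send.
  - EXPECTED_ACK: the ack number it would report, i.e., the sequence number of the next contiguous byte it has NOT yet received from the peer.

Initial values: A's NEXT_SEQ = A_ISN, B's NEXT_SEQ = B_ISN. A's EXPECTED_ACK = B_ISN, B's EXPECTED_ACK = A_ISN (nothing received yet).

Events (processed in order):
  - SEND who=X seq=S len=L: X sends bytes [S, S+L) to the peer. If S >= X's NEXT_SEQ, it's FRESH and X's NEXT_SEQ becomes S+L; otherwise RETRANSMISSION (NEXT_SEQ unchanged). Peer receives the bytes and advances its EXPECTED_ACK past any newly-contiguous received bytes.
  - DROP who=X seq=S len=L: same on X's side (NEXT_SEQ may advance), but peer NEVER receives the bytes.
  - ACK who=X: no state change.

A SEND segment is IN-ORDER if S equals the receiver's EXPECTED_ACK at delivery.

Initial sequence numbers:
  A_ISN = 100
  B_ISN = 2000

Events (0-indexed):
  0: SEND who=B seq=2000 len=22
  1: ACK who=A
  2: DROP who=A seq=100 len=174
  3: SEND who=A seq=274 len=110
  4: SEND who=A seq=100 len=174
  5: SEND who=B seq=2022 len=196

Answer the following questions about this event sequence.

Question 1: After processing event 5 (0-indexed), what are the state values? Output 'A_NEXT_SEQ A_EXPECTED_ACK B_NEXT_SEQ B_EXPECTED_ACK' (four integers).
After event 0: A_seq=100 A_ack=2022 B_seq=2022 B_ack=100
After event 1: A_seq=100 A_ack=2022 B_seq=2022 B_ack=100
After event 2: A_seq=274 A_ack=2022 B_seq=2022 B_ack=100
After event 3: A_seq=384 A_ack=2022 B_seq=2022 B_ack=100
After event 4: A_seq=384 A_ack=2022 B_seq=2022 B_ack=384
After event 5: A_seq=384 A_ack=2218 B_seq=2218 B_ack=384

384 2218 2218 384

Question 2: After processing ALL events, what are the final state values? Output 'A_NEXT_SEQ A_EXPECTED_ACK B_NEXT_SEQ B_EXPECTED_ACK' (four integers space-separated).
Answer: 384 2218 2218 384

Derivation:
After event 0: A_seq=100 A_ack=2022 B_seq=2022 B_ack=100
After event 1: A_seq=100 A_ack=2022 B_seq=2022 B_ack=100
After event 2: A_seq=274 A_ack=2022 B_seq=2022 B_ack=100
After event 3: A_seq=384 A_ack=2022 B_seq=2022 B_ack=100
After event 4: A_seq=384 A_ack=2022 B_seq=2022 B_ack=384
After event 5: A_seq=384 A_ack=2218 B_seq=2218 B_ack=384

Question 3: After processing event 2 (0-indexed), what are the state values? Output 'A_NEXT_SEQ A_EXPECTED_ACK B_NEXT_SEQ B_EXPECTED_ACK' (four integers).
After event 0: A_seq=100 A_ack=2022 B_seq=2022 B_ack=100
After event 1: A_seq=100 A_ack=2022 B_seq=2022 B_ack=100
After event 2: A_seq=274 A_ack=2022 B_seq=2022 B_ack=100

274 2022 2022 100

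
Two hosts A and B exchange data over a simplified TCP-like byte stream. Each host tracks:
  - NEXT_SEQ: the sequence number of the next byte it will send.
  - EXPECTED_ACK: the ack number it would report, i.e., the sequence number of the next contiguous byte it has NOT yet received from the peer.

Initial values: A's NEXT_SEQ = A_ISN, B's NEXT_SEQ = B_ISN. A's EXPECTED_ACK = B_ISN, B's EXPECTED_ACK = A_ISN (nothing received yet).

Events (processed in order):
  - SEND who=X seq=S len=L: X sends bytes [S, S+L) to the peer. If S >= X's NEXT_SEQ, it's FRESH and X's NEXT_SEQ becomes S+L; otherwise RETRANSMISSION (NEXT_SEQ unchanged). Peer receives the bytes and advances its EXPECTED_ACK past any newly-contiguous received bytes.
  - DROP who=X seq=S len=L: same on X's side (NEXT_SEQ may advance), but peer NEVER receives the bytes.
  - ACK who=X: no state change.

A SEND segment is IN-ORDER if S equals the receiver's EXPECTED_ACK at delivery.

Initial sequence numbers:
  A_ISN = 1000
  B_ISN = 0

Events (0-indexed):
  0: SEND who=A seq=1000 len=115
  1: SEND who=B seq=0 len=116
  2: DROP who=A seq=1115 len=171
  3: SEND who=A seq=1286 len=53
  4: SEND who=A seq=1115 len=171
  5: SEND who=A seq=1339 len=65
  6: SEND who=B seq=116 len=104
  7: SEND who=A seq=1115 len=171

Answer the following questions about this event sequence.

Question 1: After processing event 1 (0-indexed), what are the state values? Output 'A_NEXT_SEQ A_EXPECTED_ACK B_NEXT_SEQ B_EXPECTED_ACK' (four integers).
After event 0: A_seq=1115 A_ack=0 B_seq=0 B_ack=1115
After event 1: A_seq=1115 A_ack=116 B_seq=116 B_ack=1115

1115 116 116 1115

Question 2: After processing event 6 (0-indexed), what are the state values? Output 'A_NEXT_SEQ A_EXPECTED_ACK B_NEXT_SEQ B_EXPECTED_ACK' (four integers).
After event 0: A_seq=1115 A_ack=0 B_seq=0 B_ack=1115
After event 1: A_seq=1115 A_ack=116 B_seq=116 B_ack=1115
After event 2: A_seq=1286 A_ack=116 B_seq=116 B_ack=1115
After event 3: A_seq=1339 A_ack=116 B_seq=116 B_ack=1115
After event 4: A_seq=1339 A_ack=116 B_seq=116 B_ack=1339
After event 5: A_seq=1404 A_ack=116 B_seq=116 B_ack=1404
After event 6: A_seq=1404 A_ack=220 B_seq=220 B_ack=1404

1404 220 220 1404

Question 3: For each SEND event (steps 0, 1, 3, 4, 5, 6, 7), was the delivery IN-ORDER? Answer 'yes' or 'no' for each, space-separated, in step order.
Step 0: SEND seq=1000 -> in-order
Step 1: SEND seq=0 -> in-order
Step 3: SEND seq=1286 -> out-of-order
Step 4: SEND seq=1115 -> in-order
Step 5: SEND seq=1339 -> in-order
Step 6: SEND seq=116 -> in-order
Step 7: SEND seq=1115 -> out-of-order

Answer: yes yes no yes yes yes no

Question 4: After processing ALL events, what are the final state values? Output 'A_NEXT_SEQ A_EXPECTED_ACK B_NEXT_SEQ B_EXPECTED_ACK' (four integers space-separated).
After event 0: A_seq=1115 A_ack=0 B_seq=0 B_ack=1115
After event 1: A_seq=1115 A_ack=116 B_seq=116 B_ack=1115
After event 2: A_seq=1286 A_ack=116 B_seq=116 B_ack=1115
After event 3: A_seq=1339 A_ack=116 B_seq=116 B_ack=1115
After event 4: A_seq=1339 A_ack=116 B_seq=116 B_ack=1339
After event 5: A_seq=1404 A_ack=116 B_seq=116 B_ack=1404
After event 6: A_seq=1404 A_ack=220 B_seq=220 B_ack=1404
After event 7: A_seq=1404 A_ack=220 B_seq=220 B_ack=1404

Answer: 1404 220 220 1404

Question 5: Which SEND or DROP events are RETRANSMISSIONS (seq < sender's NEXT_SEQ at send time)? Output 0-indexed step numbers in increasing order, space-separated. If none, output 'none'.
Answer: 4 7

Derivation:
Step 0: SEND seq=1000 -> fresh
Step 1: SEND seq=0 -> fresh
Step 2: DROP seq=1115 -> fresh
Step 3: SEND seq=1286 -> fresh
Step 4: SEND seq=1115 -> retransmit
Step 5: SEND seq=1339 -> fresh
Step 6: SEND seq=116 -> fresh
Step 7: SEND seq=1115 -> retransmit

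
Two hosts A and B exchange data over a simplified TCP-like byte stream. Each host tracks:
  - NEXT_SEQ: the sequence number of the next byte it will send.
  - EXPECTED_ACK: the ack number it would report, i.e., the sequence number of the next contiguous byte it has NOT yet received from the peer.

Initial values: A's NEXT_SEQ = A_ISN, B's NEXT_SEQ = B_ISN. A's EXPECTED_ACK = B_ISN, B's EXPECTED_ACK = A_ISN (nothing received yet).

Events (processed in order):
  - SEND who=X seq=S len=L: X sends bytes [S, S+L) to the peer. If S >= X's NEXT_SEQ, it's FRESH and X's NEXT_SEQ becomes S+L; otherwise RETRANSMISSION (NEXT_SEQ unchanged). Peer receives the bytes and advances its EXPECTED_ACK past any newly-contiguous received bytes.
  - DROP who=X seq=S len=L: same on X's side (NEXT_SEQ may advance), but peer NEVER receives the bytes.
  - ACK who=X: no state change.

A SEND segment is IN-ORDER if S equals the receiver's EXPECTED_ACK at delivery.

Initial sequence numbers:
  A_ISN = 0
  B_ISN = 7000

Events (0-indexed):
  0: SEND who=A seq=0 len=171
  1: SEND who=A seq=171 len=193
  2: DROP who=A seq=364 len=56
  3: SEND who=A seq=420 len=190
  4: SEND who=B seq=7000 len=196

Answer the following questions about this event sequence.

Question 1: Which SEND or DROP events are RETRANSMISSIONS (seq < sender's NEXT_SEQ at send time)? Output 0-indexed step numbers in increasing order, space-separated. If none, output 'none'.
Answer: none

Derivation:
Step 0: SEND seq=0 -> fresh
Step 1: SEND seq=171 -> fresh
Step 2: DROP seq=364 -> fresh
Step 3: SEND seq=420 -> fresh
Step 4: SEND seq=7000 -> fresh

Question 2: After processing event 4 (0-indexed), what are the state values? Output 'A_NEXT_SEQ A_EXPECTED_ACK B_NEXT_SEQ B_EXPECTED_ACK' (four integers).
After event 0: A_seq=171 A_ack=7000 B_seq=7000 B_ack=171
After event 1: A_seq=364 A_ack=7000 B_seq=7000 B_ack=364
After event 2: A_seq=420 A_ack=7000 B_seq=7000 B_ack=364
After event 3: A_seq=610 A_ack=7000 B_seq=7000 B_ack=364
After event 4: A_seq=610 A_ack=7196 B_seq=7196 B_ack=364

610 7196 7196 364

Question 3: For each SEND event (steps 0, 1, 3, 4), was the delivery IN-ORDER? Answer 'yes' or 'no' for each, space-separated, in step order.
Step 0: SEND seq=0 -> in-order
Step 1: SEND seq=171 -> in-order
Step 3: SEND seq=420 -> out-of-order
Step 4: SEND seq=7000 -> in-order

Answer: yes yes no yes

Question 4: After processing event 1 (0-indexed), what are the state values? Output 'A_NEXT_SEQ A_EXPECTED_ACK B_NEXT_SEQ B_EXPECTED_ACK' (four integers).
After event 0: A_seq=171 A_ack=7000 B_seq=7000 B_ack=171
After event 1: A_seq=364 A_ack=7000 B_seq=7000 B_ack=364

364 7000 7000 364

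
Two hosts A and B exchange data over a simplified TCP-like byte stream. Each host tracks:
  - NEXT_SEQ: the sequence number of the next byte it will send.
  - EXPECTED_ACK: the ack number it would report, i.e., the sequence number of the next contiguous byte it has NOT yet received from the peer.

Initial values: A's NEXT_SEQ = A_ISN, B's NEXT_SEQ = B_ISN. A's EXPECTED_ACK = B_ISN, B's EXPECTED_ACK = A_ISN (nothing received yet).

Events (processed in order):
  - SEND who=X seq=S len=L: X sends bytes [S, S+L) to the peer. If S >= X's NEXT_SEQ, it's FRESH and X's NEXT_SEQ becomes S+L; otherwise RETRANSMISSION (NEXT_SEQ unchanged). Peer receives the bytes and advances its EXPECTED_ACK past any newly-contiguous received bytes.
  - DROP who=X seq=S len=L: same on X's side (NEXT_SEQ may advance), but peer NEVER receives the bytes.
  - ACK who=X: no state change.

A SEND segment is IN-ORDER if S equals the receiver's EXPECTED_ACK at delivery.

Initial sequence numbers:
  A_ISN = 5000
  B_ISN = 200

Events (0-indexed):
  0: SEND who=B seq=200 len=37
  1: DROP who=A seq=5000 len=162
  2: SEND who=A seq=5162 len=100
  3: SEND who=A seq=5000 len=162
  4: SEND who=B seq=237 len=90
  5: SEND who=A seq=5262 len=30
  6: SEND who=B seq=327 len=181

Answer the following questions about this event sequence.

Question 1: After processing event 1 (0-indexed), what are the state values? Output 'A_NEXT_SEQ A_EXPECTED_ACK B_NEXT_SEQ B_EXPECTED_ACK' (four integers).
After event 0: A_seq=5000 A_ack=237 B_seq=237 B_ack=5000
After event 1: A_seq=5162 A_ack=237 B_seq=237 B_ack=5000

5162 237 237 5000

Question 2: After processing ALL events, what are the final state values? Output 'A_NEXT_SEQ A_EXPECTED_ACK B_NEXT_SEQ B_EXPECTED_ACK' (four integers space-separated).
Answer: 5292 508 508 5292

Derivation:
After event 0: A_seq=5000 A_ack=237 B_seq=237 B_ack=5000
After event 1: A_seq=5162 A_ack=237 B_seq=237 B_ack=5000
After event 2: A_seq=5262 A_ack=237 B_seq=237 B_ack=5000
After event 3: A_seq=5262 A_ack=237 B_seq=237 B_ack=5262
After event 4: A_seq=5262 A_ack=327 B_seq=327 B_ack=5262
After event 5: A_seq=5292 A_ack=327 B_seq=327 B_ack=5292
After event 6: A_seq=5292 A_ack=508 B_seq=508 B_ack=5292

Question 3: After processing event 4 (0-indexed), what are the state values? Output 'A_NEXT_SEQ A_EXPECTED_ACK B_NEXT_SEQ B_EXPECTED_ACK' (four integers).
After event 0: A_seq=5000 A_ack=237 B_seq=237 B_ack=5000
After event 1: A_seq=5162 A_ack=237 B_seq=237 B_ack=5000
After event 2: A_seq=5262 A_ack=237 B_seq=237 B_ack=5000
After event 3: A_seq=5262 A_ack=237 B_seq=237 B_ack=5262
After event 4: A_seq=5262 A_ack=327 B_seq=327 B_ack=5262

5262 327 327 5262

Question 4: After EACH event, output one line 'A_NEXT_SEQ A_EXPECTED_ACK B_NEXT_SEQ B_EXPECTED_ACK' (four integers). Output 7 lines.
5000 237 237 5000
5162 237 237 5000
5262 237 237 5000
5262 237 237 5262
5262 327 327 5262
5292 327 327 5292
5292 508 508 5292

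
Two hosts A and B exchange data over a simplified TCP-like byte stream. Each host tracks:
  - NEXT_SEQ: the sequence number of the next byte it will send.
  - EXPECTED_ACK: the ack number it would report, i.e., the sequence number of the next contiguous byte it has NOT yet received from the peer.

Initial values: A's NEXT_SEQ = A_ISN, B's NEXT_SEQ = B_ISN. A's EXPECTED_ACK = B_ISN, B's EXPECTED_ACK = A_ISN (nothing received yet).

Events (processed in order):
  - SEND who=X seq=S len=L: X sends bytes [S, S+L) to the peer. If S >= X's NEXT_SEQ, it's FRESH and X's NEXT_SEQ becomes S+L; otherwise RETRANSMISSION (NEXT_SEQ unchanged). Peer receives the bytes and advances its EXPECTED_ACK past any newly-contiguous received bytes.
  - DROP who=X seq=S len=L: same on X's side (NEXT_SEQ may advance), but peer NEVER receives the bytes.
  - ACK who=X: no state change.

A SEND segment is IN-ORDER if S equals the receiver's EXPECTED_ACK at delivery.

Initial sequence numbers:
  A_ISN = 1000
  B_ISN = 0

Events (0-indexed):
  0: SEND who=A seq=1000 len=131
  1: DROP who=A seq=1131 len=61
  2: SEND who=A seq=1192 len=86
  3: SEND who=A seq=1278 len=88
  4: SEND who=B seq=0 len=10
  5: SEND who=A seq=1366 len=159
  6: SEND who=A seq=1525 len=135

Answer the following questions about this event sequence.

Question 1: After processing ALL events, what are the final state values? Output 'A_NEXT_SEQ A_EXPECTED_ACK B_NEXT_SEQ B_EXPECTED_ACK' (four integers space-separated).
After event 0: A_seq=1131 A_ack=0 B_seq=0 B_ack=1131
After event 1: A_seq=1192 A_ack=0 B_seq=0 B_ack=1131
After event 2: A_seq=1278 A_ack=0 B_seq=0 B_ack=1131
After event 3: A_seq=1366 A_ack=0 B_seq=0 B_ack=1131
After event 4: A_seq=1366 A_ack=10 B_seq=10 B_ack=1131
After event 5: A_seq=1525 A_ack=10 B_seq=10 B_ack=1131
After event 6: A_seq=1660 A_ack=10 B_seq=10 B_ack=1131

Answer: 1660 10 10 1131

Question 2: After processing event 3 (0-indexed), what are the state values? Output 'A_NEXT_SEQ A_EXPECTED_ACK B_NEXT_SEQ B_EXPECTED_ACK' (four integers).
After event 0: A_seq=1131 A_ack=0 B_seq=0 B_ack=1131
After event 1: A_seq=1192 A_ack=0 B_seq=0 B_ack=1131
After event 2: A_seq=1278 A_ack=0 B_seq=0 B_ack=1131
After event 3: A_seq=1366 A_ack=0 B_seq=0 B_ack=1131

1366 0 0 1131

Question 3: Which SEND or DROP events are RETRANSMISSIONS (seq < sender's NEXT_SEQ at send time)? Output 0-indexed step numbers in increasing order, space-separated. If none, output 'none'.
Answer: none

Derivation:
Step 0: SEND seq=1000 -> fresh
Step 1: DROP seq=1131 -> fresh
Step 2: SEND seq=1192 -> fresh
Step 3: SEND seq=1278 -> fresh
Step 4: SEND seq=0 -> fresh
Step 5: SEND seq=1366 -> fresh
Step 6: SEND seq=1525 -> fresh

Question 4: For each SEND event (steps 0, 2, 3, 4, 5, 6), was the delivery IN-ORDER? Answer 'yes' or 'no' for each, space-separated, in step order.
Step 0: SEND seq=1000 -> in-order
Step 2: SEND seq=1192 -> out-of-order
Step 3: SEND seq=1278 -> out-of-order
Step 4: SEND seq=0 -> in-order
Step 5: SEND seq=1366 -> out-of-order
Step 6: SEND seq=1525 -> out-of-order

Answer: yes no no yes no no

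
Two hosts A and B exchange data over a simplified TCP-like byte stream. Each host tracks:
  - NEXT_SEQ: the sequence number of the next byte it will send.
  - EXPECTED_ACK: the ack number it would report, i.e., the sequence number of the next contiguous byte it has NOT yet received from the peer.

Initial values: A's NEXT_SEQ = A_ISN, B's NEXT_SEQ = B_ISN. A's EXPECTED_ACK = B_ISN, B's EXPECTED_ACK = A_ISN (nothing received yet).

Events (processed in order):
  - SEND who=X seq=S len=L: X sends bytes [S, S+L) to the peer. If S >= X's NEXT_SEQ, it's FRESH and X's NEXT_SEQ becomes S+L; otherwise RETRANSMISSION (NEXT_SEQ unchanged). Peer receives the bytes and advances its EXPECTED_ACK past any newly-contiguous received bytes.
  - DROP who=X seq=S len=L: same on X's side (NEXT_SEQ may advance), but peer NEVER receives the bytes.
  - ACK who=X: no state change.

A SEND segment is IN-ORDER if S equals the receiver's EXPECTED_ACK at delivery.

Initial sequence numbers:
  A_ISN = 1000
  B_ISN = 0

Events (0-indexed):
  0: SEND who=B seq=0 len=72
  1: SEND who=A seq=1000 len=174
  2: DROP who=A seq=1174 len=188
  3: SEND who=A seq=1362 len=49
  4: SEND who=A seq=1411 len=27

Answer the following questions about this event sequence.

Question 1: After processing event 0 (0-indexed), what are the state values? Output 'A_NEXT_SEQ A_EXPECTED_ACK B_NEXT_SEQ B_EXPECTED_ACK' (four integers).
After event 0: A_seq=1000 A_ack=72 B_seq=72 B_ack=1000

1000 72 72 1000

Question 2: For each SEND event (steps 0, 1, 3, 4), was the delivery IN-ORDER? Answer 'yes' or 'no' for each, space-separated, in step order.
Step 0: SEND seq=0 -> in-order
Step 1: SEND seq=1000 -> in-order
Step 3: SEND seq=1362 -> out-of-order
Step 4: SEND seq=1411 -> out-of-order

Answer: yes yes no no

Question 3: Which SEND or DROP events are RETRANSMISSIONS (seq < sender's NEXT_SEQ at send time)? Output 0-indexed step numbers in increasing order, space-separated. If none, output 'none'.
Step 0: SEND seq=0 -> fresh
Step 1: SEND seq=1000 -> fresh
Step 2: DROP seq=1174 -> fresh
Step 3: SEND seq=1362 -> fresh
Step 4: SEND seq=1411 -> fresh

Answer: none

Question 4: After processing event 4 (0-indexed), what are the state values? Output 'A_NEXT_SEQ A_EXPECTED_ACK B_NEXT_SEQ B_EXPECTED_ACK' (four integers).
After event 0: A_seq=1000 A_ack=72 B_seq=72 B_ack=1000
After event 1: A_seq=1174 A_ack=72 B_seq=72 B_ack=1174
After event 2: A_seq=1362 A_ack=72 B_seq=72 B_ack=1174
After event 3: A_seq=1411 A_ack=72 B_seq=72 B_ack=1174
After event 4: A_seq=1438 A_ack=72 B_seq=72 B_ack=1174

1438 72 72 1174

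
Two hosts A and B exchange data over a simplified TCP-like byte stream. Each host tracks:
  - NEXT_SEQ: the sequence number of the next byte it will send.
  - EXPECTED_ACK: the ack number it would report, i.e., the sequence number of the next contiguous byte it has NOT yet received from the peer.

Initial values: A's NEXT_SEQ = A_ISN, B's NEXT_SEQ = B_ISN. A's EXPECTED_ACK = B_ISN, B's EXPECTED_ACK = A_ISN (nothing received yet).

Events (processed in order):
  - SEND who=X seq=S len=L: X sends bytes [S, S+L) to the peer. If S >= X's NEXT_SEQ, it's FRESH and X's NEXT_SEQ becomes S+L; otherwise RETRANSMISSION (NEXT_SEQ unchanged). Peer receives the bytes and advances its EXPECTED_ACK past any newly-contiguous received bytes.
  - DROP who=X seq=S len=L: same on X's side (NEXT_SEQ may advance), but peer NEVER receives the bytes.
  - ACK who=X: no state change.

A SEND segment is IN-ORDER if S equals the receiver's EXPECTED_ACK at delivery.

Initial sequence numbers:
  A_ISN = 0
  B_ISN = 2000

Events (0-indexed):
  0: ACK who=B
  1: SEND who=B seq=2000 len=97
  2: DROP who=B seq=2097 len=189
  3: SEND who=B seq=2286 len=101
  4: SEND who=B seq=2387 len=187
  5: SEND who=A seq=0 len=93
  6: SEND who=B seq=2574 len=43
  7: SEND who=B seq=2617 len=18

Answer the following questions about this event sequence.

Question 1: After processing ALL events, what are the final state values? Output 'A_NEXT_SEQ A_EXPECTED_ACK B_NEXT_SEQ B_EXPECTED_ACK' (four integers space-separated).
Answer: 93 2097 2635 93

Derivation:
After event 0: A_seq=0 A_ack=2000 B_seq=2000 B_ack=0
After event 1: A_seq=0 A_ack=2097 B_seq=2097 B_ack=0
After event 2: A_seq=0 A_ack=2097 B_seq=2286 B_ack=0
After event 3: A_seq=0 A_ack=2097 B_seq=2387 B_ack=0
After event 4: A_seq=0 A_ack=2097 B_seq=2574 B_ack=0
After event 5: A_seq=93 A_ack=2097 B_seq=2574 B_ack=93
After event 6: A_seq=93 A_ack=2097 B_seq=2617 B_ack=93
After event 7: A_seq=93 A_ack=2097 B_seq=2635 B_ack=93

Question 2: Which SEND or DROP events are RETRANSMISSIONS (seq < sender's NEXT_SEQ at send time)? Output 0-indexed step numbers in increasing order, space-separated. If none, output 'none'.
Answer: none

Derivation:
Step 1: SEND seq=2000 -> fresh
Step 2: DROP seq=2097 -> fresh
Step 3: SEND seq=2286 -> fresh
Step 4: SEND seq=2387 -> fresh
Step 5: SEND seq=0 -> fresh
Step 6: SEND seq=2574 -> fresh
Step 7: SEND seq=2617 -> fresh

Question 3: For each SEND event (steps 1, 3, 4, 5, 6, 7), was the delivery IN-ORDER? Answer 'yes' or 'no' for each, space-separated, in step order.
Answer: yes no no yes no no

Derivation:
Step 1: SEND seq=2000 -> in-order
Step 3: SEND seq=2286 -> out-of-order
Step 4: SEND seq=2387 -> out-of-order
Step 5: SEND seq=0 -> in-order
Step 6: SEND seq=2574 -> out-of-order
Step 7: SEND seq=2617 -> out-of-order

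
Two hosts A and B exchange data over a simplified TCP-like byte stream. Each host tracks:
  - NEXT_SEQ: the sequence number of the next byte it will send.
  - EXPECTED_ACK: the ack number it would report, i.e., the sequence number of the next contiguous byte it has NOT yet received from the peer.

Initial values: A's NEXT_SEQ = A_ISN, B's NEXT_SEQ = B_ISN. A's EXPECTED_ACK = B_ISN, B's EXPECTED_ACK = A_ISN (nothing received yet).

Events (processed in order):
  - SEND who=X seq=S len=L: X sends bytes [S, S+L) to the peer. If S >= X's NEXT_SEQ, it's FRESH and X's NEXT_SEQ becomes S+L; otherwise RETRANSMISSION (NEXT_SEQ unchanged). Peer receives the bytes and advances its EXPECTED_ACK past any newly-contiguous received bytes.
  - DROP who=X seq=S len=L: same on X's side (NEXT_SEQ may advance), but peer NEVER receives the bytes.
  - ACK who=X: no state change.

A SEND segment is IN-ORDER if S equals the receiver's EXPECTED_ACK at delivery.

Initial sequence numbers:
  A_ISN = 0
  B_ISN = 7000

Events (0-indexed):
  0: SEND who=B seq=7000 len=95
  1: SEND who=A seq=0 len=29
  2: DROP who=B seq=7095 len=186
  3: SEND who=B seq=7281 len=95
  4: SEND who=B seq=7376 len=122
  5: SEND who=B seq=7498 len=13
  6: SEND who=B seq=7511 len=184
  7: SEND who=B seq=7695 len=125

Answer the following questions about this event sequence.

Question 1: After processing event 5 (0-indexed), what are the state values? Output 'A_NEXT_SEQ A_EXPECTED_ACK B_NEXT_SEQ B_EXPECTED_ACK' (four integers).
After event 0: A_seq=0 A_ack=7095 B_seq=7095 B_ack=0
After event 1: A_seq=29 A_ack=7095 B_seq=7095 B_ack=29
After event 2: A_seq=29 A_ack=7095 B_seq=7281 B_ack=29
After event 3: A_seq=29 A_ack=7095 B_seq=7376 B_ack=29
After event 4: A_seq=29 A_ack=7095 B_seq=7498 B_ack=29
After event 5: A_seq=29 A_ack=7095 B_seq=7511 B_ack=29

29 7095 7511 29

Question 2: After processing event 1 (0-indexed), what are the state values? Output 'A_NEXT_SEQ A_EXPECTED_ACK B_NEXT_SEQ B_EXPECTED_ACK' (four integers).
After event 0: A_seq=0 A_ack=7095 B_seq=7095 B_ack=0
After event 1: A_seq=29 A_ack=7095 B_seq=7095 B_ack=29

29 7095 7095 29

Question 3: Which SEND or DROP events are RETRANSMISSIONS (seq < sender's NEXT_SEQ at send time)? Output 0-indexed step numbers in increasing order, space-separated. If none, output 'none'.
Step 0: SEND seq=7000 -> fresh
Step 1: SEND seq=0 -> fresh
Step 2: DROP seq=7095 -> fresh
Step 3: SEND seq=7281 -> fresh
Step 4: SEND seq=7376 -> fresh
Step 5: SEND seq=7498 -> fresh
Step 6: SEND seq=7511 -> fresh
Step 7: SEND seq=7695 -> fresh

Answer: none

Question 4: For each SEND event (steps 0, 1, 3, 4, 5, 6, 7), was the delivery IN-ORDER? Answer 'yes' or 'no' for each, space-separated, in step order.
Step 0: SEND seq=7000 -> in-order
Step 1: SEND seq=0 -> in-order
Step 3: SEND seq=7281 -> out-of-order
Step 4: SEND seq=7376 -> out-of-order
Step 5: SEND seq=7498 -> out-of-order
Step 6: SEND seq=7511 -> out-of-order
Step 7: SEND seq=7695 -> out-of-order

Answer: yes yes no no no no no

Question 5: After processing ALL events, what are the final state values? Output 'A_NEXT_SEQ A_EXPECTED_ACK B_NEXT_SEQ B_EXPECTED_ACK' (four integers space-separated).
After event 0: A_seq=0 A_ack=7095 B_seq=7095 B_ack=0
After event 1: A_seq=29 A_ack=7095 B_seq=7095 B_ack=29
After event 2: A_seq=29 A_ack=7095 B_seq=7281 B_ack=29
After event 3: A_seq=29 A_ack=7095 B_seq=7376 B_ack=29
After event 4: A_seq=29 A_ack=7095 B_seq=7498 B_ack=29
After event 5: A_seq=29 A_ack=7095 B_seq=7511 B_ack=29
After event 6: A_seq=29 A_ack=7095 B_seq=7695 B_ack=29
After event 7: A_seq=29 A_ack=7095 B_seq=7820 B_ack=29

Answer: 29 7095 7820 29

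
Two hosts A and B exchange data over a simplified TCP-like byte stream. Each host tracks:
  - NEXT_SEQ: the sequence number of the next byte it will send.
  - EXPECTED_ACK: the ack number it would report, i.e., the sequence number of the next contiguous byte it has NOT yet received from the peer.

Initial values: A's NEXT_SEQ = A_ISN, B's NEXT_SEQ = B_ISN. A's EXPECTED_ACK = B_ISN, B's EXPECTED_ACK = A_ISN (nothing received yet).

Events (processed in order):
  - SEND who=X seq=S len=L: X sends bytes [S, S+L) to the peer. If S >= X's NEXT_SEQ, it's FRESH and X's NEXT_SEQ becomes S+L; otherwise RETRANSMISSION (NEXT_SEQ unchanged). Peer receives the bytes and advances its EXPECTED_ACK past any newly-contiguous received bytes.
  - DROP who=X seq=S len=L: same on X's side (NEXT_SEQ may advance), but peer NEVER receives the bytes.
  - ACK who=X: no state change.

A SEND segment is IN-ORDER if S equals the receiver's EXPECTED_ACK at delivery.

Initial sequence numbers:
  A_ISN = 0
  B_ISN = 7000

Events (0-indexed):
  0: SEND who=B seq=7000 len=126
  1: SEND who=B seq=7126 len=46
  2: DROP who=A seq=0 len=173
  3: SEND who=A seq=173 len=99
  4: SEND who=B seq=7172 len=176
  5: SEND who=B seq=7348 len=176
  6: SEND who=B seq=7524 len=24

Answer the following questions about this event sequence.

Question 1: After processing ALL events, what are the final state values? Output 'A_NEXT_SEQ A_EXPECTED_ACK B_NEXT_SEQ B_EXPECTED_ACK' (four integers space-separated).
After event 0: A_seq=0 A_ack=7126 B_seq=7126 B_ack=0
After event 1: A_seq=0 A_ack=7172 B_seq=7172 B_ack=0
After event 2: A_seq=173 A_ack=7172 B_seq=7172 B_ack=0
After event 3: A_seq=272 A_ack=7172 B_seq=7172 B_ack=0
After event 4: A_seq=272 A_ack=7348 B_seq=7348 B_ack=0
After event 5: A_seq=272 A_ack=7524 B_seq=7524 B_ack=0
After event 6: A_seq=272 A_ack=7548 B_seq=7548 B_ack=0

Answer: 272 7548 7548 0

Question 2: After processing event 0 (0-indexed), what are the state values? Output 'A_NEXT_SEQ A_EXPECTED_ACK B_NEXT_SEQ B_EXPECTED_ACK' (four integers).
After event 0: A_seq=0 A_ack=7126 B_seq=7126 B_ack=0

0 7126 7126 0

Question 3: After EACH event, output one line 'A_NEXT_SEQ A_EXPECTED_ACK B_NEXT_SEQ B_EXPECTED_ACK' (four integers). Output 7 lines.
0 7126 7126 0
0 7172 7172 0
173 7172 7172 0
272 7172 7172 0
272 7348 7348 0
272 7524 7524 0
272 7548 7548 0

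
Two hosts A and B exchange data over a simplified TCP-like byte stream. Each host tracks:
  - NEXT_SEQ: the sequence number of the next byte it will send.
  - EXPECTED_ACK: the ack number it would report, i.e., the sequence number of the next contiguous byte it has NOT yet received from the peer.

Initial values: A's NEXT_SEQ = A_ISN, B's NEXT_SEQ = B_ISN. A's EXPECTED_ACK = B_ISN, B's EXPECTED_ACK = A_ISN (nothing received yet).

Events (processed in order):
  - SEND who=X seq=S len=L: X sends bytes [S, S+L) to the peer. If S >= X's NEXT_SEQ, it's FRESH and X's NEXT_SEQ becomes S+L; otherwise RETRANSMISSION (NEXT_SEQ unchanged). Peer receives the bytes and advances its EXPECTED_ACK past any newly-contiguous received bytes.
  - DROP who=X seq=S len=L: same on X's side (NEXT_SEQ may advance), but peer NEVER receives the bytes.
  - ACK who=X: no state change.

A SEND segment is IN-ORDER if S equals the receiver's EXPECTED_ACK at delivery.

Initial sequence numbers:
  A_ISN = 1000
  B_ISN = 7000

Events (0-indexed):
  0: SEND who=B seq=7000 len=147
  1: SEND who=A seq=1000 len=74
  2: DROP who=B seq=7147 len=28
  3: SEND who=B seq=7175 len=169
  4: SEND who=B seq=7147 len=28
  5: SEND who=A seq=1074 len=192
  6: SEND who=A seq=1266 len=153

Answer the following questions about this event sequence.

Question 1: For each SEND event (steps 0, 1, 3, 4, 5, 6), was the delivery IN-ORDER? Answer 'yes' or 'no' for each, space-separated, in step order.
Step 0: SEND seq=7000 -> in-order
Step 1: SEND seq=1000 -> in-order
Step 3: SEND seq=7175 -> out-of-order
Step 4: SEND seq=7147 -> in-order
Step 5: SEND seq=1074 -> in-order
Step 6: SEND seq=1266 -> in-order

Answer: yes yes no yes yes yes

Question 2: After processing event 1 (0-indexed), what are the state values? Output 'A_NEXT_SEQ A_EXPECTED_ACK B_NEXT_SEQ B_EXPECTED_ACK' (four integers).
After event 0: A_seq=1000 A_ack=7147 B_seq=7147 B_ack=1000
After event 1: A_seq=1074 A_ack=7147 B_seq=7147 B_ack=1074

1074 7147 7147 1074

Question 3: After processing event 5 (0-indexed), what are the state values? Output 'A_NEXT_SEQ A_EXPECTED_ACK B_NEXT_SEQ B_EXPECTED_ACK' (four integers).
After event 0: A_seq=1000 A_ack=7147 B_seq=7147 B_ack=1000
After event 1: A_seq=1074 A_ack=7147 B_seq=7147 B_ack=1074
After event 2: A_seq=1074 A_ack=7147 B_seq=7175 B_ack=1074
After event 3: A_seq=1074 A_ack=7147 B_seq=7344 B_ack=1074
After event 4: A_seq=1074 A_ack=7344 B_seq=7344 B_ack=1074
After event 5: A_seq=1266 A_ack=7344 B_seq=7344 B_ack=1266

1266 7344 7344 1266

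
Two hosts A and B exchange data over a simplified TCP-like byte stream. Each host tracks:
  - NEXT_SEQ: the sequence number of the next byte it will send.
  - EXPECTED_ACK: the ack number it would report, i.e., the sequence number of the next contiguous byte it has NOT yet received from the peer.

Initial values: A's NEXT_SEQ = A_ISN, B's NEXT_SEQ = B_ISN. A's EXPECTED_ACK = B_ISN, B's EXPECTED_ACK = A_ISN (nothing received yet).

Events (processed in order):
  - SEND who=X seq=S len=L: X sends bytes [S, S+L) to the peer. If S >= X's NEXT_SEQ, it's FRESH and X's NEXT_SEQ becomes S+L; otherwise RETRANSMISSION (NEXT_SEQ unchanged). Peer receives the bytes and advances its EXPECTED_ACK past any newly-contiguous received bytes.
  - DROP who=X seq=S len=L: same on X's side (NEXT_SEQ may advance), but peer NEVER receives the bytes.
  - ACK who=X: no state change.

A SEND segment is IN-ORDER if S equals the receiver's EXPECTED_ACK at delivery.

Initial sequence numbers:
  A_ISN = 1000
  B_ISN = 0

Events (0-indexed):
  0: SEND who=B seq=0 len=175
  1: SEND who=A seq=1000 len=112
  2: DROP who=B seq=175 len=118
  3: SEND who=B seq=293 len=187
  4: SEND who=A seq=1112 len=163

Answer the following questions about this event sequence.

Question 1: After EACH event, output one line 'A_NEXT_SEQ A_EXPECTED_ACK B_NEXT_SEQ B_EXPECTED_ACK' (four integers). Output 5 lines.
1000 175 175 1000
1112 175 175 1112
1112 175 293 1112
1112 175 480 1112
1275 175 480 1275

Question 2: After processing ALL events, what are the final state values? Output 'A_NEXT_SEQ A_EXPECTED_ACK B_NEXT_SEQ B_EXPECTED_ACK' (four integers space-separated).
After event 0: A_seq=1000 A_ack=175 B_seq=175 B_ack=1000
After event 1: A_seq=1112 A_ack=175 B_seq=175 B_ack=1112
After event 2: A_seq=1112 A_ack=175 B_seq=293 B_ack=1112
After event 3: A_seq=1112 A_ack=175 B_seq=480 B_ack=1112
After event 4: A_seq=1275 A_ack=175 B_seq=480 B_ack=1275

Answer: 1275 175 480 1275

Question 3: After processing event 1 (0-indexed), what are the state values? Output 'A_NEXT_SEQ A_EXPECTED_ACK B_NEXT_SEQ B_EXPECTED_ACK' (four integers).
After event 0: A_seq=1000 A_ack=175 B_seq=175 B_ack=1000
After event 1: A_seq=1112 A_ack=175 B_seq=175 B_ack=1112

1112 175 175 1112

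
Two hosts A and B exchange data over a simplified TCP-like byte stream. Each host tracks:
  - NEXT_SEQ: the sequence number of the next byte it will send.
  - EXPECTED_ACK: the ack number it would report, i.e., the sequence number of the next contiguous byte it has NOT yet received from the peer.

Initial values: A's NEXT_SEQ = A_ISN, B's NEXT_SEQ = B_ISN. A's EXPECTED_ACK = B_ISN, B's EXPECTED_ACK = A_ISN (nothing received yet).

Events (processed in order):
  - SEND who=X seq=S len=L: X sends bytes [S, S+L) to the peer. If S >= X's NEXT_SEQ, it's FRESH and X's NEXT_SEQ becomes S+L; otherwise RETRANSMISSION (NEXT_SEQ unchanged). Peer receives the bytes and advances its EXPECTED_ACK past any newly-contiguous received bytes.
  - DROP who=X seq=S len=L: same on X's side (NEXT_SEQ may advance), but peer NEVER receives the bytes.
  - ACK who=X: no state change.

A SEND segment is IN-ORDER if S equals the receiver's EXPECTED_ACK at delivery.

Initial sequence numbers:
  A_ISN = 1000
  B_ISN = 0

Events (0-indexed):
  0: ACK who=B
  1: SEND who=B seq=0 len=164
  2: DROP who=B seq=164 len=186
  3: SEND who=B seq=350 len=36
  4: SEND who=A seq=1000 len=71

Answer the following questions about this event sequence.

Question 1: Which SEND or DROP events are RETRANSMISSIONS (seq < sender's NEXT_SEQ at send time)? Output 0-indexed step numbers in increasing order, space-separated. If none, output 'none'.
Answer: none

Derivation:
Step 1: SEND seq=0 -> fresh
Step 2: DROP seq=164 -> fresh
Step 3: SEND seq=350 -> fresh
Step 4: SEND seq=1000 -> fresh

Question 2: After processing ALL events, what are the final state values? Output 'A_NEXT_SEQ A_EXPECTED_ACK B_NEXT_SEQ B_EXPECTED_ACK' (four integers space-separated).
Answer: 1071 164 386 1071

Derivation:
After event 0: A_seq=1000 A_ack=0 B_seq=0 B_ack=1000
After event 1: A_seq=1000 A_ack=164 B_seq=164 B_ack=1000
After event 2: A_seq=1000 A_ack=164 B_seq=350 B_ack=1000
After event 3: A_seq=1000 A_ack=164 B_seq=386 B_ack=1000
After event 4: A_seq=1071 A_ack=164 B_seq=386 B_ack=1071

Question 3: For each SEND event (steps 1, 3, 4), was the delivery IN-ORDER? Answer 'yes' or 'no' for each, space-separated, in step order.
Answer: yes no yes

Derivation:
Step 1: SEND seq=0 -> in-order
Step 3: SEND seq=350 -> out-of-order
Step 4: SEND seq=1000 -> in-order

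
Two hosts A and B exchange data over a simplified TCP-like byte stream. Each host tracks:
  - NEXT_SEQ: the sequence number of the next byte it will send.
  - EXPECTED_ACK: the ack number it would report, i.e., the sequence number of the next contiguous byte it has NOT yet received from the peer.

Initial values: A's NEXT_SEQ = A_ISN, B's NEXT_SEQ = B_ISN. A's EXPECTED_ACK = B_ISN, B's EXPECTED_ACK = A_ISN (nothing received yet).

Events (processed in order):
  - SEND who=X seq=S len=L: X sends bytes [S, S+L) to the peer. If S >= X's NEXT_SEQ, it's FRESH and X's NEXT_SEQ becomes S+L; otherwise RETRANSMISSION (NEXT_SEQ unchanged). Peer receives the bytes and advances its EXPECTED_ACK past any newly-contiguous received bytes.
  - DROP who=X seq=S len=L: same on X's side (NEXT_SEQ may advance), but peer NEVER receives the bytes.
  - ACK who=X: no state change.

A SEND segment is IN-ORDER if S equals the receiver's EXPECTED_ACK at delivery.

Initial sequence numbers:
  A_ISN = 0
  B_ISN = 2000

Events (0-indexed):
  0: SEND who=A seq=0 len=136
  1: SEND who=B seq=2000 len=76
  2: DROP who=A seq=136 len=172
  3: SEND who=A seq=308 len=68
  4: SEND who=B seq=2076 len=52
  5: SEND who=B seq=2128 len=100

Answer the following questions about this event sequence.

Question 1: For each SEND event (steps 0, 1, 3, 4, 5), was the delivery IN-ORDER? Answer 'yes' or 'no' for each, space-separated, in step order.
Answer: yes yes no yes yes

Derivation:
Step 0: SEND seq=0 -> in-order
Step 1: SEND seq=2000 -> in-order
Step 3: SEND seq=308 -> out-of-order
Step 4: SEND seq=2076 -> in-order
Step 5: SEND seq=2128 -> in-order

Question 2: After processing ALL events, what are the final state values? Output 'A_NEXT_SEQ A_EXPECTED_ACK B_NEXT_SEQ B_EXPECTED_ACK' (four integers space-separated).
Answer: 376 2228 2228 136

Derivation:
After event 0: A_seq=136 A_ack=2000 B_seq=2000 B_ack=136
After event 1: A_seq=136 A_ack=2076 B_seq=2076 B_ack=136
After event 2: A_seq=308 A_ack=2076 B_seq=2076 B_ack=136
After event 3: A_seq=376 A_ack=2076 B_seq=2076 B_ack=136
After event 4: A_seq=376 A_ack=2128 B_seq=2128 B_ack=136
After event 5: A_seq=376 A_ack=2228 B_seq=2228 B_ack=136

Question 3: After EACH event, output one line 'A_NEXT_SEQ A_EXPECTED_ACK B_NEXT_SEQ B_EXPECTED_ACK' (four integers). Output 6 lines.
136 2000 2000 136
136 2076 2076 136
308 2076 2076 136
376 2076 2076 136
376 2128 2128 136
376 2228 2228 136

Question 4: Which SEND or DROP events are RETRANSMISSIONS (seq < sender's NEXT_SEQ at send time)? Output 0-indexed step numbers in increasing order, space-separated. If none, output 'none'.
Step 0: SEND seq=0 -> fresh
Step 1: SEND seq=2000 -> fresh
Step 2: DROP seq=136 -> fresh
Step 3: SEND seq=308 -> fresh
Step 4: SEND seq=2076 -> fresh
Step 5: SEND seq=2128 -> fresh

Answer: none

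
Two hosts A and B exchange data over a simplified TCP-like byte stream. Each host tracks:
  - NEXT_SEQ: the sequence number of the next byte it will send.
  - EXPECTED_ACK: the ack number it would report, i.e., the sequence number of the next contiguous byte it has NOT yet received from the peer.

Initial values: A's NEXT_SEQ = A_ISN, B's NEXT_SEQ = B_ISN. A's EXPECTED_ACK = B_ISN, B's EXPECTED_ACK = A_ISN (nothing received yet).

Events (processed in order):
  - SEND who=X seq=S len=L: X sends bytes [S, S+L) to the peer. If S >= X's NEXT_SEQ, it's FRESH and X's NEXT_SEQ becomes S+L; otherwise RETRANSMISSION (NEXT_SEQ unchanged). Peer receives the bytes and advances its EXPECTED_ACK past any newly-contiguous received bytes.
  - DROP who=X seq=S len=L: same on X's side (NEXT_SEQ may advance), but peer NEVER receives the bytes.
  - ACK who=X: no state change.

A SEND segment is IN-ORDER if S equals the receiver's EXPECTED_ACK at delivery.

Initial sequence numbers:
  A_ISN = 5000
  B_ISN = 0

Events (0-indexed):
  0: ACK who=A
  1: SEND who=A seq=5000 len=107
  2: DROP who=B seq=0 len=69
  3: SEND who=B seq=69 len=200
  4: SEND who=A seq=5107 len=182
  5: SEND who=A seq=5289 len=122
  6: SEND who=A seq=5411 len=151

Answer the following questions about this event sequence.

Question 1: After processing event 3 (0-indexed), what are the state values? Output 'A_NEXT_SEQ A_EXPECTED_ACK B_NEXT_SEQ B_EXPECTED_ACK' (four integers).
After event 0: A_seq=5000 A_ack=0 B_seq=0 B_ack=5000
After event 1: A_seq=5107 A_ack=0 B_seq=0 B_ack=5107
After event 2: A_seq=5107 A_ack=0 B_seq=69 B_ack=5107
After event 3: A_seq=5107 A_ack=0 B_seq=269 B_ack=5107

5107 0 269 5107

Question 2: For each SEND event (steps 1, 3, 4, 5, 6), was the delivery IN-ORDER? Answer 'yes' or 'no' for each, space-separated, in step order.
Answer: yes no yes yes yes

Derivation:
Step 1: SEND seq=5000 -> in-order
Step 3: SEND seq=69 -> out-of-order
Step 4: SEND seq=5107 -> in-order
Step 5: SEND seq=5289 -> in-order
Step 6: SEND seq=5411 -> in-order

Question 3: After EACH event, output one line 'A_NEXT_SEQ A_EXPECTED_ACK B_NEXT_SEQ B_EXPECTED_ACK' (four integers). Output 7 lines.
5000 0 0 5000
5107 0 0 5107
5107 0 69 5107
5107 0 269 5107
5289 0 269 5289
5411 0 269 5411
5562 0 269 5562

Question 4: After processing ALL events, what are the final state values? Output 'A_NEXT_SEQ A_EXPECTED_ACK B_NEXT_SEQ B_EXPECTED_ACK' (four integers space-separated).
After event 0: A_seq=5000 A_ack=0 B_seq=0 B_ack=5000
After event 1: A_seq=5107 A_ack=0 B_seq=0 B_ack=5107
After event 2: A_seq=5107 A_ack=0 B_seq=69 B_ack=5107
After event 3: A_seq=5107 A_ack=0 B_seq=269 B_ack=5107
After event 4: A_seq=5289 A_ack=0 B_seq=269 B_ack=5289
After event 5: A_seq=5411 A_ack=0 B_seq=269 B_ack=5411
After event 6: A_seq=5562 A_ack=0 B_seq=269 B_ack=5562

Answer: 5562 0 269 5562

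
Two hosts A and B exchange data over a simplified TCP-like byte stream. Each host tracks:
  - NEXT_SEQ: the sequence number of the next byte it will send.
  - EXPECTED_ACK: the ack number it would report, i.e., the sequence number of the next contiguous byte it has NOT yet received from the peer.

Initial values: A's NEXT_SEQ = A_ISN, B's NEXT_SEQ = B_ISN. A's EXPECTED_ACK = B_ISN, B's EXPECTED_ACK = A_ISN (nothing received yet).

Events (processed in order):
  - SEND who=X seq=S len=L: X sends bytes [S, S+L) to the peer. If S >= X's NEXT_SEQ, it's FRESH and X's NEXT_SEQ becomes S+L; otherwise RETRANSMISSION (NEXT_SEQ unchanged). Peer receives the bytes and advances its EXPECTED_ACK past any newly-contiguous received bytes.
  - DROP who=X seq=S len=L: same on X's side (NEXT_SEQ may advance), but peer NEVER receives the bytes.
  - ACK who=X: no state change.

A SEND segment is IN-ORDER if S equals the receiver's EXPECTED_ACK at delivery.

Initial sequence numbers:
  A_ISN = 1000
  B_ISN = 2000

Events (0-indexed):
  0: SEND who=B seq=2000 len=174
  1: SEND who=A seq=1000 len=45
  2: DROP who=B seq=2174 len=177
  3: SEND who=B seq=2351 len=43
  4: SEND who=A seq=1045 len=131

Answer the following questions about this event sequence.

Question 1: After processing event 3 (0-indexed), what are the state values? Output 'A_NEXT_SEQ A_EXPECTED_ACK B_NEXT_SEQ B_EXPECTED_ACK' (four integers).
After event 0: A_seq=1000 A_ack=2174 B_seq=2174 B_ack=1000
After event 1: A_seq=1045 A_ack=2174 B_seq=2174 B_ack=1045
After event 2: A_seq=1045 A_ack=2174 B_seq=2351 B_ack=1045
After event 3: A_seq=1045 A_ack=2174 B_seq=2394 B_ack=1045

1045 2174 2394 1045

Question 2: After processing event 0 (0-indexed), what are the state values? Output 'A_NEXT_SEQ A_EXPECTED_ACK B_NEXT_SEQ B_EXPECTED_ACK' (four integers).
After event 0: A_seq=1000 A_ack=2174 B_seq=2174 B_ack=1000

1000 2174 2174 1000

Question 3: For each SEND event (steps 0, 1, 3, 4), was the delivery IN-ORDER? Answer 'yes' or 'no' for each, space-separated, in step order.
Step 0: SEND seq=2000 -> in-order
Step 1: SEND seq=1000 -> in-order
Step 3: SEND seq=2351 -> out-of-order
Step 4: SEND seq=1045 -> in-order

Answer: yes yes no yes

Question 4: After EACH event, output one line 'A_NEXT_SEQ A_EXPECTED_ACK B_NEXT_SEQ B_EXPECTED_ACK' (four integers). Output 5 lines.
1000 2174 2174 1000
1045 2174 2174 1045
1045 2174 2351 1045
1045 2174 2394 1045
1176 2174 2394 1176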